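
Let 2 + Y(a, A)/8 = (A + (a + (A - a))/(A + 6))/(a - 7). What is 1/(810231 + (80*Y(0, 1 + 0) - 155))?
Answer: 49/39625884 ≈ 1.2366e-6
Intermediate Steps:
Y(a, A) = -16 + 8*(A + A/(6 + A))/(-7 + a) (Y(a, A) = -16 + 8*((A + (a + (A - a))/(A + 6))/(a - 7)) = -16 + 8*((A + A/(6 + A))/(-7 + a)) = -16 + 8*(A + A/(6 + A))/(-7 + a))
1/(810231 + (80*Y(0, 1 + 0) - 155)) = 1/(810231 + (80*(8*(84 + (1 + 0)² - 12*0 + 21*(1 + 0) - 2*(1 + 0)*0)/(-42 - 7*(1 + 0) + 6*0 + (1 + 0)*0)) - 155)) = 1/(810231 + (80*(8*(84 + 1² + 0 + 21*1 - 2*1*0)/(-42 - 7*1 + 0 + 1*0)) - 155)) = 1/(810231 + (80*(8*(84 + 1 + 0 + 21 + 0)/(-42 - 7 + 0 + 0)) - 155)) = 1/(810231 + (80*(8*106/(-49)) - 155)) = 1/(810231 + (80*(8*(-1/49)*106) - 155)) = 1/(810231 + (80*(-848/49) - 155)) = 1/(810231 + (-67840/49 - 155)) = 1/(810231 - 75435/49) = 1/(39625884/49) = 49/39625884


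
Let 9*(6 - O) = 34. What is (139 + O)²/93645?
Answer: 1615441/7585245 ≈ 0.21297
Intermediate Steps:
O = 20/9 (O = 6 - ⅑*34 = 6 - 34/9 = 20/9 ≈ 2.2222)
(139 + O)²/93645 = (139 + 20/9)²/93645 = (1271/9)²*(1/93645) = (1615441/81)*(1/93645) = 1615441/7585245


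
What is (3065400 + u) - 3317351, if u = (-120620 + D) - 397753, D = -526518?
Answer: -1296842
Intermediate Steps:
u = -1044891 (u = (-120620 - 526518) - 397753 = -647138 - 397753 = -1044891)
(3065400 + u) - 3317351 = (3065400 - 1044891) - 3317351 = 2020509 - 3317351 = -1296842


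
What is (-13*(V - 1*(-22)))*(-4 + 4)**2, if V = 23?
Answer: 0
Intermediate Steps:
(-13*(V - 1*(-22)))*(-4 + 4)**2 = (-13*(23 - 1*(-22)))*(-4 + 4)**2 = -13*(23 + 22)*0**2 = -13*45*0 = -585*0 = 0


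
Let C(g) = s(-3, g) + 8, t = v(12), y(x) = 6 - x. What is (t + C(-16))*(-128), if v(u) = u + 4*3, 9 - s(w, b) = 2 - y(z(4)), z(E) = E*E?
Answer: -3712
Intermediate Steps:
z(E) = E²
s(w, b) = -3 (s(w, b) = 9 - (2 - (6 - 1*4²)) = 9 - (2 - (6 - 1*16)) = 9 - (2 - (6 - 16)) = 9 - (2 - 1*(-10)) = 9 - (2 + 10) = 9 - 1*12 = 9 - 12 = -3)
v(u) = 12 + u (v(u) = u + 12 = 12 + u)
t = 24 (t = 12 + 12 = 24)
C(g) = 5 (C(g) = -3 + 8 = 5)
(t + C(-16))*(-128) = (24 + 5)*(-128) = 29*(-128) = -3712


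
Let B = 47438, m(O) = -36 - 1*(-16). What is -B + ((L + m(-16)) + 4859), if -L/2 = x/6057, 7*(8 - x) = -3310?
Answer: -200684637/4711 ≈ -42599.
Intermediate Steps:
x = 3366/7 (x = 8 - ⅐*(-3310) = 8 + 3310/7 = 3366/7 ≈ 480.86)
m(O) = -20 (m(O) = -36 + 16 = -20)
L = -748/4711 (L = -6732/(7*6057) = -2*374/4711 = -748/4711 ≈ -0.15878)
-B + ((L + m(-16)) + 4859) = -1*47438 + ((-748/4711 - 20) + 4859) = -47438 + (-94968/4711 + 4859) = -47438 + 22795781/4711 = -200684637/4711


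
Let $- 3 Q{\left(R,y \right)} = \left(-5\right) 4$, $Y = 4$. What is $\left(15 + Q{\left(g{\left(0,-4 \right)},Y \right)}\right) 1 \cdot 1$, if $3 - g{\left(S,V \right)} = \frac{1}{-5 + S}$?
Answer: $\frac{65}{3} \approx 21.667$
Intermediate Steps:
$g{\left(S,V \right)} = 3 - \frac{1}{-5 + S}$
$Q{\left(R,y \right)} = \frac{20}{3}$ ($Q{\left(R,y \right)} = - \frac{\left(-5\right) 4}{3} = \left(- \frac{1}{3}\right) \left(-20\right) = \frac{20}{3}$)
$\left(15 + Q{\left(g{\left(0,-4 \right)},Y \right)}\right) 1 \cdot 1 = \left(15 + \frac{20}{3}\right) 1 \cdot 1 = \frac{65}{3} \cdot 1 = \frac{65}{3}$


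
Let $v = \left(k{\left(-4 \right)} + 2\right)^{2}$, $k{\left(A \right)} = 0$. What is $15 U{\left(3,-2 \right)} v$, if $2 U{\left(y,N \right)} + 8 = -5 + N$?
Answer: $-450$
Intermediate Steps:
$U{\left(y,N \right)} = - \frac{13}{2} + \frac{N}{2}$ ($U{\left(y,N \right)} = -4 + \frac{-5 + N}{2} = -4 + \left(- \frac{5}{2} + \frac{N}{2}\right) = - \frac{13}{2} + \frac{N}{2}$)
$v = 4$ ($v = \left(0 + 2\right)^{2} = 2^{2} = 4$)
$15 U{\left(3,-2 \right)} v = 15 \left(- \frac{13}{2} + \frac{1}{2} \left(-2\right)\right) 4 = 15 \left(- \frac{13}{2} - 1\right) 4 = 15 \left(- \frac{15}{2}\right) 4 = \left(- \frac{225}{2}\right) 4 = -450$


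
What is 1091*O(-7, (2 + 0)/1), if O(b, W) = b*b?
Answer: 53459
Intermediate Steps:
O(b, W) = b²
1091*O(-7, (2 + 0)/1) = 1091*(-7)² = 1091*49 = 53459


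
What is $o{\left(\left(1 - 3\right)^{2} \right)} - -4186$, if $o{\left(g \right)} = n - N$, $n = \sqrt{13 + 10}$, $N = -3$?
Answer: $4189 + \sqrt{23} \approx 4193.8$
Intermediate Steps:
$n = \sqrt{23} \approx 4.7958$
$o{\left(g \right)} = 3 + \sqrt{23}$ ($o{\left(g \right)} = \sqrt{23} - -3 = \sqrt{23} + 3 = 3 + \sqrt{23}$)
$o{\left(\left(1 - 3\right)^{2} \right)} - -4186 = \left(3 + \sqrt{23}\right) - -4186 = \left(3 + \sqrt{23}\right) + 4186 = 4189 + \sqrt{23}$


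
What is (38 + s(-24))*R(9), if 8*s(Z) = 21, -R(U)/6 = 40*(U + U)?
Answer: -175500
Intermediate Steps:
R(U) = -480*U (R(U) = -240*(U + U) = -240*2*U = -480*U)
s(Z) = 21/8 (s(Z) = (⅛)*21 = 21/8)
(38 + s(-24))*R(9) = (38 + 21/8)*(-480*9) = (325/8)*(-4320) = -175500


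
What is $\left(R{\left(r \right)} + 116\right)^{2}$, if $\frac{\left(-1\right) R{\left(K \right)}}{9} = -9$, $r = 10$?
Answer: $38809$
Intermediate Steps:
$R{\left(K \right)} = 81$ ($R{\left(K \right)} = \left(-9\right) \left(-9\right) = 81$)
$\left(R{\left(r \right)} + 116\right)^{2} = \left(81 + 116\right)^{2} = 197^{2} = 38809$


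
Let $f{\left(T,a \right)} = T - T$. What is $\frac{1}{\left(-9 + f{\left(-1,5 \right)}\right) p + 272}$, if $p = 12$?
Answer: $\frac{1}{164} \approx 0.0060976$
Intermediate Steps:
$f{\left(T,a \right)} = 0$
$\frac{1}{\left(-9 + f{\left(-1,5 \right)}\right) p + 272} = \frac{1}{\left(-9 + 0\right) 12 + 272} = \frac{1}{\left(-9\right) 12 + 272} = \frac{1}{-108 + 272} = \frac{1}{164}$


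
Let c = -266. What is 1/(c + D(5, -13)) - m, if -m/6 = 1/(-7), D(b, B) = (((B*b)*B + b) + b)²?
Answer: -4384547/5115313 ≈ -0.85714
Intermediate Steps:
D(b, B) = (2*b + b*B²)² (D(b, B) = ((b*B² + b) + b)² = ((b + b*B²) + b)² = (2*b + b*B²)²)
m = 6/7 (m = -6/(-7) = -6*(-⅐) = 6/7 ≈ 0.85714)
1/(c + D(5, -13)) - m = 1/(-266 + 5²*(2 + (-13)²)²) - 1*6/7 = 1/(-266 + 25*(2 + 169)²) - 6/7 = 1/(-266 + 25*171²) - 6/7 = 1/(-266 + 25*29241) - 6/7 = 1/(-266 + 731025) - 6/7 = 1/730759 - 6/7 = -4384547/5115313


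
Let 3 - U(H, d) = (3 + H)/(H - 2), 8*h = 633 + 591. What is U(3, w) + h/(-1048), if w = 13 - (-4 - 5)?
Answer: -3297/1048 ≈ -3.1460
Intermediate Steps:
w = 22 (w = 13 - 1*(-9) = 13 + 9 = 22)
h = 153 (h = (633 + 591)/8 = (⅛)*1224 = 153)
U(H, d) = 3 - (3 + H)/(-2 + H) (U(H, d) = 3 - (3 + H)/(H - 2) = 3 - (3 + H)/(-2 + H))
U(3, w) + h/(-1048) = (-9 + 2*3)/(-2 + 3) + 153/(-1048) = (-9 + 6)/1 - 1/1048*153 = 1*(-3) - 153/1048 = -3 - 153/1048 = -3297/1048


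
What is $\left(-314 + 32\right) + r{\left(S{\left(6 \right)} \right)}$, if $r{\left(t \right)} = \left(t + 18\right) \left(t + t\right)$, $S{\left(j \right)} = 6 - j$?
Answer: $-282$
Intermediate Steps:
$r{\left(t \right)} = 2 t \left(18 + t\right)$ ($r{\left(t \right)} = \left(18 + t\right) 2 t = 2 t \left(18 + t\right)$)
$\left(-314 + 32\right) + r{\left(S{\left(6 \right)} \right)} = \left(-314 + 32\right) + 2 \left(6 - 6\right) \left(18 + \left(6 - 6\right)\right) = -282 + 2 \left(6 - 6\right) \left(18 + \left(6 - 6\right)\right) = -282 + 2 \cdot 0 \left(18 + 0\right) = -282 + 2 \cdot 0 \cdot 18 = -282 + 0 = -282$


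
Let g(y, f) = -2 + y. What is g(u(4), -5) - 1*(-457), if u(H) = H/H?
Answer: 456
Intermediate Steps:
u(H) = 1
g(u(4), -5) - 1*(-457) = (-2 + 1) - 1*(-457) = -1 + 457 = 456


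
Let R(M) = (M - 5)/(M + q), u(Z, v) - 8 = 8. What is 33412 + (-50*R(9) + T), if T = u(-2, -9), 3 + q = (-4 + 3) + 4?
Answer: 300652/9 ≈ 33406.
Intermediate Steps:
u(Z, v) = 16 (u(Z, v) = 8 + 8 = 16)
q = 0 (q = -3 + ((-4 + 3) + 4) = -3 + (-1 + 4) = -3 + 3 = 0)
R(M) = (-5 + M)/M (R(M) = (M - 5)/(M + 0) = (-5 + M)/M)
T = 16
33412 + (-50*R(9) + T) = 33412 + (-50*(-5 + 9)/9 + 16) = 33412 + (-50*4/9 + 16) = 33412 + (-200/9 + 16) = 33412 - 56/9 = 300652/9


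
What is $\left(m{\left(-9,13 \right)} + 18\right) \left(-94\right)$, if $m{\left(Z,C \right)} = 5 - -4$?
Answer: $-2538$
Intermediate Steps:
$m{\left(Z,C \right)} = 9$ ($m{\left(Z,C \right)} = 5 + 4 = 9$)
$\left(m{\left(-9,13 \right)} + 18\right) \left(-94\right) = \left(9 + 18\right) \left(-94\right) = 27 \left(-94\right) = -2538$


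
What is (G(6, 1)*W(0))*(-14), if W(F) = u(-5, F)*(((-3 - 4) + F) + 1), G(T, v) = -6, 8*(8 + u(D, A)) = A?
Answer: 4032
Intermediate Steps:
u(D, A) = -8 + A/8
W(F) = (-8 + F/8)*(-6 + F) (W(F) = (-8 + F/8)*(((-3 - 4) + F) + 1) = (-8 + F/8)*((-7 + F) + 1) = (-8 + F/8)*(-6 + F))
(G(6, 1)*W(0))*(-14) = -3*(-64 + 0)*(-6 + 0)/4*(-14) = -3*(-64)*(-6)/4*(-14) = -6*48*(-14) = -288*(-14) = 4032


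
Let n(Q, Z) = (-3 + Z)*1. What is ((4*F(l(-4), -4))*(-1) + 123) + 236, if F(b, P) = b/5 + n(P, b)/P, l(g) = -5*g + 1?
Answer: 1801/5 ≈ 360.20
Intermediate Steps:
l(g) = 1 - 5*g
n(Q, Z) = -3 + Z
F(b, P) = b/5 + (-3 + b)/P
((4*F(l(-4), -4))*(-1) + 123) + 236 = ((4*((-3 + (1 - 5*(-4)) + (⅕)*(-4)*(1 - 5*(-4)))/(-4)))*(-1) + 123) + 236 = ((4*(-(-3 + (1 + 20) + (⅕)*(-4)*(1 + 20))/4))*(-1) + 123) + 236 = ((4*(-(-3 + 21 + (⅕)*(-4)*21)/4))*(-1) + 123) + 236 = ((4*(-(-3 + 21 - 84/5)/4))*(-1) + 123) + 236 = ((4*(-¼*6/5))*(-1) + 123) + 236 = ((4*(-3/10))*(-1) + 123) + 236 = (-6/5*(-1) + 123) + 236 = (6/5 + 123) + 236 = 621/5 + 236 = 1801/5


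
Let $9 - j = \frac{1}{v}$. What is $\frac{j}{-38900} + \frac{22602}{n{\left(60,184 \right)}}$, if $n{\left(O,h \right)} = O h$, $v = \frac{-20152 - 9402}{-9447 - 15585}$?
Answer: $\frac{15465323053}{7554846800} \approx 2.0471$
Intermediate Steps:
$v = \frac{2111}{1788}$ ($v = - \frac{29554}{-25032} = \left(-29554\right) \left(- \frac{1}{25032}\right) = \frac{2111}{1788} \approx 1.1806$)
$j = \frac{17211}{2111}$ ($j = 9 - \frac{1}{\frac{2111}{1788}} = 9 - \frac{1788}{2111} = \frac{17211}{2111} \approx 8.153$)
$\frac{j}{-38900} + \frac{22602}{n{\left(60,184 \right)}} = \frac{17211}{2111 \left(-38900\right)} + \frac{22602}{60 \cdot 184} = \frac{17211}{2111} \left(- \frac{1}{38900}\right) + \frac{22602}{11040} = - \frac{17211}{82117900} + 22602 \cdot \frac{1}{11040} = - \frac{17211}{82117900} + \frac{3767}{1840} = \frac{15465323053}{7554846800}$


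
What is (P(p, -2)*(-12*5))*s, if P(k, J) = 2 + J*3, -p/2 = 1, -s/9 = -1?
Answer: 2160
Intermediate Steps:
s = 9 (s = -9*(-1) = 9)
p = -2 (p = -2*1 = -2)
P(k, J) = 2 + 3*J
(P(p, -2)*(-12*5))*s = ((2 + 3*(-2))*(-12*5))*9 = ((2 - 6)*(-60))*9 = -4*(-60)*9 = 240*9 = 2160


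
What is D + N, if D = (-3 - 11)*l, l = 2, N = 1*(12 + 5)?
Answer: -11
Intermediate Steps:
N = 17 (N = 1*17 = 17)
D = -28 (D = (-3 - 11)*2 = -14*2 = -28)
D + N = -28 + 17 = -11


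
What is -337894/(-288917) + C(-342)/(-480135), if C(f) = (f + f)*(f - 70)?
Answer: 626477626/1075342355 ≈ 0.58258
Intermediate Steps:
C(f) = 2*f*(-70 + f) (C(f) = (2*f)*(-70 + f) = 2*f*(-70 + f))
-337894/(-288917) + C(-342)/(-480135) = -337894/(-288917) + (2*(-342)*(-70 - 342))/(-480135) = -337894*(-1/288917) + (2*(-342)*(-412))*(-1/480135) = 7858/6719 + 281808*(-1/480135) = 7858/6719 - 93936/160045 = 626477626/1075342355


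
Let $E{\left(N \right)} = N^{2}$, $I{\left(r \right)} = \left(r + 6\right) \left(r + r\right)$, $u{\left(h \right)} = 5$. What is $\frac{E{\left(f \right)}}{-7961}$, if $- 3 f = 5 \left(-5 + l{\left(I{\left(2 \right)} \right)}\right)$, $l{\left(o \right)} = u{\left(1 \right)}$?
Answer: $0$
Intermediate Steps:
$I{\left(r \right)} = 2 r \left(6 + r\right)$ ($I{\left(r \right)} = \left(6 + r\right) 2 r = 2 r \left(6 + r\right)$)
$l{\left(o \right)} = 5$
$f = 0$ ($f = - \frac{5 \left(-5 + 5\right)}{3} = - \frac{5 \cdot 0}{3} = \left(- \frac{1}{3}\right) 0 = 0$)
$\frac{E{\left(f \right)}}{-7961} = \frac{0^{2}}{-7961} = 0 \left(- \frac{1}{7961}\right) = 0$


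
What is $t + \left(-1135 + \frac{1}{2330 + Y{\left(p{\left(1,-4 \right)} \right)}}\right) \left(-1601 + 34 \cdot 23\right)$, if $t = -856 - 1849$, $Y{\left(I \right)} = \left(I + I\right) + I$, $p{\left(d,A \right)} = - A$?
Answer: $\frac{2170705301}{2342} \approx 9.2686 \cdot 10^{5}$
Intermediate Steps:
$Y{\left(I \right)} = 3 I$ ($Y{\left(I \right)} = 2 I + I = 3 I$)
$t = -2705$ ($t = -856 - 1849 = -2705$)
$t + \left(-1135 + \frac{1}{2330 + Y{\left(p{\left(1,-4 \right)} \right)}}\right) \left(-1601 + 34 \cdot 23\right) = -2705 + \left(-1135 + \frac{1}{2330 + 3 \left(\left(-1\right) \left(-4\right)\right)}\right) \left(-1601 + 34 \cdot 23\right) = -2705 + \left(-1135 + \frac{1}{2330 + 3 \cdot 4}\right) \left(-1601 + 782\right) = -2705 + \left(-1135 + \frac{1}{2330 + 12}\right) \left(-819\right) = -2705 + \left(-1135 + \frac{1}{2342}\right) \left(-819\right) = -2705 - - \frac{2177040411}{2342} = -2705 + \frac{2177040411}{2342} = \frac{2170705301}{2342}$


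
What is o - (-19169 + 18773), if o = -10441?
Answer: -10045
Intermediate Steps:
o - (-19169 + 18773) = -10441 - (-19169 + 18773) = -10441 - 1*(-396) = -10441 + 396 = -10045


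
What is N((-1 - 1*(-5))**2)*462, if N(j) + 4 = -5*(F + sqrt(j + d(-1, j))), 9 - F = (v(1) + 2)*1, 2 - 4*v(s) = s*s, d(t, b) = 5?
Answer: -34881/2 - 2310*sqrt(21) ≈ -28026.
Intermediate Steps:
v(s) = 1/2 - s**2/4 (v(s) = 1/2 - s*s/4 = 1/2 - s**2/4)
F = 27/4 (F = 9 - ((1/2 - 1/4*1**2) + 2) = 9 - ((1/2 - 1/4*1) + 2) = 9 - ((1/2 - 1/4) + 2) = 9 - (1/4 + 2) = 9 - 9/4 = 27/4 ≈ 6.7500)
N(j) = -151/4 - 5*sqrt(5 + j) (N(j) = -4 - 5*(27/4 + sqrt(j + 5)) = -4 - 5*(27/4 + sqrt(5 + j)) = -4 + (-135/4 - 5*sqrt(5 + j)) = -151/4 - 5*sqrt(5 + j))
N((-1 - 1*(-5))**2)*462 = (-151/4 - 5*sqrt(5 + (-1 - 1*(-5))**2))*462 = (-151/4 - 5*sqrt(5 + (-1 + 5)**2))*462 = (-151/4 - 5*sqrt(5 + 4**2))*462 = (-151/4 - 5*sqrt(5 + 16))*462 = (-151/4 - 5*sqrt(21))*462 = -34881/2 - 2310*sqrt(21)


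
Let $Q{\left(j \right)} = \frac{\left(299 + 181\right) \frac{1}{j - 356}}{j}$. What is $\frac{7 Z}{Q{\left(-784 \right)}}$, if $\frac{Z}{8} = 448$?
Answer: $46713856$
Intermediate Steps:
$Z = 3584$ ($Z = 8 \cdot 448 = 3584$)
$Q{\left(j \right)} = \frac{480}{j \left(-356 + j\right)}$ ($Q{\left(j \right)} = \frac{480 \frac{1}{-356 + j}}{j} = \frac{480}{j \left(-356 + j\right)}$)
$\frac{7 Z}{Q{\left(-784 \right)}} = \frac{7 \cdot 3584}{480 \frac{1}{-784} \frac{1}{-356 - 784}} = \frac{25088}{480 \left(- \frac{1}{784}\right) \frac{1}{-1140}} = \frac{25088}{480 \left(- \frac{1}{784}\right) \left(- \frac{1}{1140}\right)} = 25088 \frac{1}{\frac{1}{1862}} = 25088 \cdot 1862 = 46713856$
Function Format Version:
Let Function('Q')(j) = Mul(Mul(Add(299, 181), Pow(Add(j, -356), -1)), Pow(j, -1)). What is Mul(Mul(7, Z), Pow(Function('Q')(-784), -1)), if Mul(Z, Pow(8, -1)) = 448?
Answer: 46713856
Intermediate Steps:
Z = 3584 (Z = Mul(8, 448) = 3584)
Function('Q')(j) = Mul(480, Pow(j, -1), Pow(Add(-356, j), -1)) (Function('Q')(j) = Mul(Mul(480, Pow(Add(-356, j), -1)), Pow(j, -1)) = Mul(480, Pow(j, -1), Pow(Add(-356, j), -1)))
Mul(Mul(7, Z), Pow(Function('Q')(-784), -1)) = Mul(Mul(7, 3584), Pow(Mul(480, Pow(-784, -1), Pow(Add(-356, -784), -1)), -1)) = Mul(25088, Pow(Mul(480, Rational(-1, 784), Pow(-1140, -1)), -1)) = Mul(25088, Pow(Mul(480, Rational(-1, 784), Rational(-1, 1140)), -1)) = Mul(25088, Pow(Rational(1, 1862), -1)) = Mul(25088, 1862) = 46713856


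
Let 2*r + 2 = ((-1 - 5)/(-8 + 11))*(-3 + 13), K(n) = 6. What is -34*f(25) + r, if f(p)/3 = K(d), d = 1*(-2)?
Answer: -623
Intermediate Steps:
d = -2
f(p) = 18 (f(p) = 3*6 = 18)
r = -11 (r = -1 + (((-1 - 5)/(-8 + 11))*(-3 + 13))/2 = -1 + (-6/3*10)/2 = -1 + (-6*⅓*10)/2 = -1 + (-2*10)/2 = -1 + (½)*(-20) = -1 - 10 = -11)
-34*f(25) + r = -34*18 - 11 = -612 - 11 = -623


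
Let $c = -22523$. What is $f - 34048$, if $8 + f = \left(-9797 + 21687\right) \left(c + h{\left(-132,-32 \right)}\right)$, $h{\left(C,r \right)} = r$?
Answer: $-268213006$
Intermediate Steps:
$f = -268178958$ ($f = -8 + \left(-9797 + 21687\right) \left(-22523 - 32\right) = -8 + 11890 \left(-22555\right) = -8 - 268178950 = -268178958$)
$f - 34048 = -268178958 - 34048 = -268213006$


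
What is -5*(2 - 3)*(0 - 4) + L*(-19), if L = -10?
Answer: 170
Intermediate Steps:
-5*(2 - 3)*(0 - 4) + L*(-19) = -5*(2 - 3)*(0 - 4) - 10*(-19) = -(-5)*(-4) + 190 = -5*4 + 190 = -20 + 190 = 170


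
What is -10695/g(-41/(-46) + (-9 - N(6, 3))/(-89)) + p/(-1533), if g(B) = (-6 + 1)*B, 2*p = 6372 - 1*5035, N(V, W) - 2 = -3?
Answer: 1278275887/586482 ≈ 2179.6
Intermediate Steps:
N(V, W) = -1 (N(V, W) = 2 - 3 = -1)
p = 1337/2 (p = (6372 - 1*5035)/2 = (6372 - 5035)/2 = (½)*1337 = 1337/2 ≈ 668.50)
g(B) = -5*B
-10695/g(-41/(-46) + (-9 - N(6, 3))/(-89)) + p/(-1533) = -10695*(-1/(5*(-41/(-46) + (-9 - 1*(-1))/(-89)))) + (1337/2)/(-1533) = -10695*(-1/(5*(-41*(-1/46) + (-9 + 1)*(-1/89)))) + (1337/2)*(-1/1533) = -10695*(-1/(5*(41/46 - 8*(-1/89)))) - 191/438 = -10695*(-1/(5*(41/46 + 8/89))) - 191/438 = -10695/((-5*4017/4094)) - 191/438 = -10695/(-20085/4094) - 191/438 = -10695*(-4094/20085) - 191/438 = 2919022/1339 - 191/438 = 1278275887/586482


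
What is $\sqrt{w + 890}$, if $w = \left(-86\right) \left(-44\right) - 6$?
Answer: $2 \sqrt{1167} \approx 68.323$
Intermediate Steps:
$w = 3778$ ($w = 3784 - 6 = 3778$)
$\sqrt{w + 890} = \sqrt{3778 + 890} = \sqrt{4668} = 2 \sqrt{1167}$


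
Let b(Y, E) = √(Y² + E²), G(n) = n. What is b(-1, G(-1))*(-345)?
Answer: -345*√2 ≈ -487.90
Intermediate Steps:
b(Y, E) = √(E² + Y²)
b(-1, G(-1))*(-345) = √((-1)² + (-1)²)*(-345) = √(1 + 1)*(-345) = √2*(-345) = -345*√2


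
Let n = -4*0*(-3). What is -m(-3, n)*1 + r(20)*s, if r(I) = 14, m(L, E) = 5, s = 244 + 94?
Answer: 4727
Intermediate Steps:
n = 0 (n = 0*(-3) = 0)
s = 338
-m(-3, n)*1 + r(20)*s = -1*5*1 + 14*338 = -5*1 + 4732 = -5 + 4732 = 4727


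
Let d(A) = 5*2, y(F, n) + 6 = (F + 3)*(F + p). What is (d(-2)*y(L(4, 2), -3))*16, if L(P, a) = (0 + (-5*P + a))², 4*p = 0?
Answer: 16950720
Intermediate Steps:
p = 0 (p = (¼)*0 = 0)
L(P, a) = (a - 5*P)² (L(P, a) = (0 + (a - 5*P))² = (a - 5*P)²)
y(F, n) = -6 + F*(3 + F) (y(F, n) = -6 + (F + 3)*(F + 0) = -6 + (3 + F)*F = -6 + F*(3 + F))
d(A) = 10
(d(-2)*y(L(4, 2), -3))*16 = (10*(-6 + ((-1*2 + 5*4)²)² + 3*(-1*2 + 5*4)²))*16 = (10*(-6 + ((-2 + 20)²)² + 3*(-2 + 20)²))*16 = (10*(-6 + (18²)² + 3*18²))*16 = (10*(-6 + 324² + 3*324))*16 = (10*(-6 + 104976 + 972))*16 = (10*105942)*16 = 1059420*16 = 16950720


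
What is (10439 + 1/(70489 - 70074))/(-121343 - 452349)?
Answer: -2166093/119041090 ≈ -0.018196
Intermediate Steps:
(10439 + 1/(70489 - 70074))/(-121343 - 452349) = (10439 + 1/415)/(-573692) = (10439 + 1/415)*(-1/573692) = (4332186/415)*(-1/573692) = -2166093/119041090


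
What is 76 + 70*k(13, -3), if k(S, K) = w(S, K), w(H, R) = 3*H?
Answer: 2806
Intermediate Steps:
k(S, K) = 3*S
76 + 70*k(13, -3) = 76 + 70*(3*13) = 76 + 70*39 = 76 + 2730 = 2806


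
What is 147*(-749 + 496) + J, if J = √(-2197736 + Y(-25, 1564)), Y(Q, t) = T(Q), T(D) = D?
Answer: -37191 + I*√2197761 ≈ -37191.0 + 1482.5*I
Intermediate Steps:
Y(Q, t) = Q
J = I*√2197761 (J = √(-2197736 - 25) = √(-2197761) = I*√2197761 ≈ 1482.5*I)
147*(-749 + 496) + J = 147*(-749 + 496) + I*√2197761 = 147*(-253) + I*√2197761 = -37191 + I*√2197761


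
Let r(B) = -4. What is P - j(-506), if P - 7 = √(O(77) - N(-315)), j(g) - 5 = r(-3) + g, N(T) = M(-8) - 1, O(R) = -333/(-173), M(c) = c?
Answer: 512 + 3*√36330/173 ≈ 515.31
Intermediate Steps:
O(R) = 333/173 (O(R) = -333*(-1/173) = 333/173)
N(T) = -9 (N(T) = -8 - 1 = -9)
j(g) = 1 + g (j(g) = 5 + (-4 + g) = 1 + g)
P = 7 + 3*√36330/173 (P = 7 + √(333/173 - 1*(-9)) = 7 + √(333/173 + 9) = 7 + √(1890/173) = 7 + 3*√36330/173 ≈ 10.305)
P - j(-506) = (7 + 3*√36330/173) - (1 - 506) = (7 + 3*√36330/173) - 1*(-505) = (7 + 3*√36330/173) + 505 = 512 + 3*√36330/173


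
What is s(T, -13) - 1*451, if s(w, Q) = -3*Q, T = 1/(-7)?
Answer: -412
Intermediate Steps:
T = -⅐ ≈ -0.14286
s(T, -13) - 1*451 = -3*(-13) - 1*451 = 39 - 451 = -412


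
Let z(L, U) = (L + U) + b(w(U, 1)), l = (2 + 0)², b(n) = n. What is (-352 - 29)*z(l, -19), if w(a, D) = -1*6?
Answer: 8001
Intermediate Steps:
w(a, D) = -6
l = 4 (l = 2² = 4)
z(L, U) = -6 + L + U (z(L, U) = (L + U) - 6 = -6 + L + U)
(-352 - 29)*z(l, -19) = (-352 - 29)*(-6 + 4 - 19) = -381*(-21) = 8001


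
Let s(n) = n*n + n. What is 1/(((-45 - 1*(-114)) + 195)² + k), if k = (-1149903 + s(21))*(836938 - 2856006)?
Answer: 1/2320799610684 ≈ 4.3089e-13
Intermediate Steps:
s(n) = n + n² (s(n) = n² + n = n + n²)
k = 2320799540988 (k = (-1149903 + 21*(1 + 21))*(836938 - 2856006) = (-1149903 + 21*22)*(-2019068) = (-1149903 + 462)*(-2019068) = -1149441*(-2019068) = 2320799540988)
1/(((-45 - 1*(-114)) + 195)² + k) = 1/(((-45 - 1*(-114)) + 195)² + 2320799540988) = 1/(((-45 + 114) + 195)² + 2320799540988) = 1/((69 + 195)² + 2320799540988) = 1/(264² + 2320799540988) = 1/(69696 + 2320799540988) = 1/2320799610684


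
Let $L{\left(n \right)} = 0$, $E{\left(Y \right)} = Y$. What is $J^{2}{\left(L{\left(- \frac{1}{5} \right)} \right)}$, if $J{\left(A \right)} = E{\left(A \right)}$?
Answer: $0$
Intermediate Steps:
$J{\left(A \right)} = A$
$J^{2}{\left(L{\left(- \frac{1}{5} \right)} \right)} = 0^{2} = 0$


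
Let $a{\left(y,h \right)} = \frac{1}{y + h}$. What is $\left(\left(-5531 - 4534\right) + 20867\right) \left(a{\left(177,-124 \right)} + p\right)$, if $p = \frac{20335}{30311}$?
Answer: $\frac{11969328932}{1606483} \approx 7450.6$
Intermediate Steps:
$a{\left(y,h \right)} = \frac{1}{h + y}$
$p = \frac{20335}{30311}$ ($p = 20335 \cdot \frac{1}{30311} = \frac{20335}{30311} \approx 0.67088$)
$\left(\left(-5531 - 4534\right) + 20867\right) \left(a{\left(177,-124 \right)} + p\right) = \left(\left(-5531 - 4534\right) + 20867\right) \left(\frac{1}{-124 + 177} + \frac{20335}{30311}\right) = \left(\left(-5531 - 4534\right) + 20867\right) \left(\frac{1}{53} + \frac{20335}{30311}\right) = \left(-10065 + 20867\right) \left(\frac{1}{53} + \frac{20335}{30311}\right) = 10802 \cdot \frac{1108066}{1606483} = \frac{11969328932}{1606483}$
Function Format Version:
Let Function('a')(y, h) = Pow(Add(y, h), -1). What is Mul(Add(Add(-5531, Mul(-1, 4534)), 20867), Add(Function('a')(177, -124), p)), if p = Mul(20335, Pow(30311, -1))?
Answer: Rational(11969328932, 1606483) ≈ 7450.6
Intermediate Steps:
Function('a')(y, h) = Pow(Add(h, y), -1)
p = Rational(20335, 30311) (p = Mul(20335, Rational(1, 30311)) = Rational(20335, 30311) ≈ 0.67088)
Mul(Add(Add(-5531, Mul(-1, 4534)), 20867), Add(Function('a')(177, -124), p)) = Mul(Add(Add(-5531, Mul(-1, 4534)), 20867), Add(Pow(Add(-124, 177), -1), Rational(20335, 30311))) = Mul(Add(Add(-5531, -4534), 20867), Add(Pow(53, -1), Rational(20335, 30311))) = Mul(Add(-10065, 20867), Add(Rational(1, 53), Rational(20335, 30311))) = Mul(10802, Rational(1108066, 1606483)) = Rational(11969328932, 1606483)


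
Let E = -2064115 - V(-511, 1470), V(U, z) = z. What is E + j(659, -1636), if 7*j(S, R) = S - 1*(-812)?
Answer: -14457624/7 ≈ -2.0654e+6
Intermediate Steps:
E = -2065585 (E = -2064115 - 1*1470 = -2064115 - 1470 = -2065585)
j(S, R) = 116 + S/7 (j(S, R) = (S - 1*(-812))/7 = (S + 812)/7 = (812 + S)/7 = 116 + S/7)
E + j(659, -1636) = -2065585 + (116 + (⅐)*659) = -2065585 + (116 + 659/7) = -2065585 + 1471/7 = -14457624/7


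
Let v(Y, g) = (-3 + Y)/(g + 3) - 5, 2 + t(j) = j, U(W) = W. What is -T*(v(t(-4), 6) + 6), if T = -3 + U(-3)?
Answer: 0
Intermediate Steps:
t(j) = -2 + j
T = -6 (T = -3 - 3 = -6)
v(Y, g) = -5 + (-3 + Y)/(3 + g) (v(Y, g) = (-3 + Y)/(3 + g) - 5 = -5 + (-3 + Y)/(3 + g))
-T*(v(t(-4), 6) + 6) = -(-6)*((-18 + (-2 - 4) - 5*6)/(3 + 6) + 6) = -(-6)*((-18 - 6 - 30)/9 + 6) = -(-6)*((1/9)*(-54) + 6) = -(-6)*(-6 + 6) = -(-6)*0 = -1*0 = 0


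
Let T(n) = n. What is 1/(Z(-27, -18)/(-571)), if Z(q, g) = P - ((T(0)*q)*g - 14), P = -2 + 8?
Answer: -571/20 ≈ -28.550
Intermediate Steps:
P = 6
Z(q, g) = 20 (Z(q, g) = 6 - ((0*q)*g - 14) = 6 - (0*g - 14) = 6 - (0 - 14) = 6 - 1*(-14) = 6 + 14 = 20)
1/(Z(-27, -18)/(-571)) = 1/(20/(-571)) = 1/(20*(-1/571)) = 1/(-20/571) = -571/20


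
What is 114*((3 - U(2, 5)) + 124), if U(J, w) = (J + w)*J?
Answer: 12882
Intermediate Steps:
U(J, w) = J*(J + w)
114*((3 - U(2, 5)) + 124) = 114*((3 - 2*(2 + 5)) + 124) = 114*((3 - 2*7) + 124) = 114*((3 - 1*14) + 124) = 114*((3 - 14) + 124) = 114*(-11 + 124) = 114*113 = 12882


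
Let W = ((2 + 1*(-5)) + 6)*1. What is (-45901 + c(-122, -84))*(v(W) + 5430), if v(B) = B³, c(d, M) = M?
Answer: -250940145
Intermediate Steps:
W = 3 (W = ((2 - 5) + 6)*1 = (-3 + 6)*1 = 3*1 = 3)
(-45901 + c(-122, -84))*(v(W) + 5430) = (-45901 - 84)*(3³ + 5430) = -45985*(27 + 5430) = -45985*5457 = -250940145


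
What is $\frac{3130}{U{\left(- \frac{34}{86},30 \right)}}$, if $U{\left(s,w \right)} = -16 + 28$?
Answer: $\frac{1565}{6} \approx 260.83$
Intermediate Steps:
$U{\left(s,w \right)} = 12$
$\frac{3130}{U{\left(- \frac{34}{86},30 \right)}} = \frac{3130}{12} = 3130 \cdot \frac{1}{12} = \frac{1565}{6}$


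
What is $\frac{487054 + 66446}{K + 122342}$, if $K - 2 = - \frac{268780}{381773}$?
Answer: $\frac{52827838875}{11676841783} \approx 4.5242$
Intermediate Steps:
$K = \frac{494766}{381773}$ ($K = 2 - \frac{268780}{381773} = \frac{494766}{381773} \approx 1.296$)
$\frac{487054 + 66446}{K + 122342} = \frac{487054 + 66446}{\frac{494766}{381773} + 122342} = \frac{553500}{\frac{46707367132}{381773}} = 553500 \cdot \frac{381773}{46707367132} = \frac{52827838875}{11676841783}$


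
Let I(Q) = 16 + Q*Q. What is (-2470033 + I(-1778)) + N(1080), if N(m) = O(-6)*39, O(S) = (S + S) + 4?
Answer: 690955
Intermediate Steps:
O(S) = 4 + 2*S (O(S) = 2*S + 4 = 4 + 2*S)
I(Q) = 16 + Q**2
N(m) = -312 (N(m) = (4 + 2*(-6))*39 = (4 - 12)*39 = -8*39 = -312)
(-2470033 + I(-1778)) + N(1080) = (-2470033 + (16 + (-1778)**2)) - 312 = (-2470033 + (16 + 3161284)) - 312 = (-2470033 + 3161300) - 312 = 691267 - 312 = 690955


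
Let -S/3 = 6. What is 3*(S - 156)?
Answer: -522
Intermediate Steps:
S = -18 (S = -3*6 = -18)
3*(S - 156) = 3*(-18 - 156) = 3*(-174) = -522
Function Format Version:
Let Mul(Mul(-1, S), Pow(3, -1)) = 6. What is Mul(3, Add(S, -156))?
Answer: -522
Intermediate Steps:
S = -18 (S = Mul(-3, 6) = -18)
Mul(3, Add(S, -156)) = Mul(3, Add(-18, -156)) = Mul(3, -174) = -522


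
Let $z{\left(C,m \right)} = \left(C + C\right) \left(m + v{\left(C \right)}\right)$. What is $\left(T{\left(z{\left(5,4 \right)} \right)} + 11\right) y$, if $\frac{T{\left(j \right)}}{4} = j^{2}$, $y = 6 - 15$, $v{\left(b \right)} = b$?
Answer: $-291699$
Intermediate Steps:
$z{\left(C,m \right)} = 2 C \left(C + m\right)$ ($z{\left(C,m \right)} = \left(C + C\right) \left(m + C\right) = 2 C \left(C + m\right)$)
$y = -9$ ($y = 6 - 15 = -9$)
$T{\left(j \right)} = 4 j^{2}$
$\left(T{\left(z{\left(5,4 \right)} \right)} + 11\right) y = \left(4 \left(2 \cdot 5 \left(5 + 4\right)\right)^{2} + 11\right) \left(-9\right) = \left(4 \left(2 \cdot 5 \cdot 9\right)^{2} + 11\right) \left(-9\right) = \left(4 \cdot 90^{2} + 11\right) \left(-9\right) = \left(4 \cdot 8100 + 11\right) \left(-9\right) = \left(32400 + 11\right) \left(-9\right) = 32411 \left(-9\right) = -291699$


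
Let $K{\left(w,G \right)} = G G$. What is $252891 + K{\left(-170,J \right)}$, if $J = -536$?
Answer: $540187$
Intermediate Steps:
$K{\left(w,G \right)} = G^{2}$
$252891 + K{\left(-170,J \right)} = 252891 + \left(-536\right)^{2} = 252891 + 287296 = 540187$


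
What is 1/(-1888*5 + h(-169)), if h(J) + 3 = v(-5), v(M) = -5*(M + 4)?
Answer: -1/9438 ≈ -0.00010595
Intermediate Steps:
v(M) = -20 - 5*M (v(M) = -5*(4 + M) = -20 - 5*M)
h(J) = 2 (h(J) = -3 + (-20 - 5*(-5)) = -3 + (-20 + 25) = -3 + 5 = 2)
1/(-1888*5 + h(-169)) = 1/(-1888*5 + 2) = 1/(-9440 + 2) = 1/(-9438) = -1/9438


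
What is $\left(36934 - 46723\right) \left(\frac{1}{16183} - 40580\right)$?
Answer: $\frac{6428496394671}{16183} \approx 3.9724 \cdot 10^{8}$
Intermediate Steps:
$\left(36934 - 46723\right) \left(\frac{1}{16183} - 40580\right) = - 9789 \left(\frac{1}{16183} - 40580\right) = \left(-9789\right) \left(- \frac{656706139}{16183}\right) = \frac{6428496394671}{16183}$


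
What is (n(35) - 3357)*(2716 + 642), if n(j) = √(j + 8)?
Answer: -11272806 + 3358*√43 ≈ -1.1251e+7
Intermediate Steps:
n(j) = √(8 + j)
(n(35) - 3357)*(2716 + 642) = (√(8 + 35) - 3357)*(2716 + 642) = (√43 - 3357)*3358 = (-3357 + √43)*3358 = -11272806 + 3358*√43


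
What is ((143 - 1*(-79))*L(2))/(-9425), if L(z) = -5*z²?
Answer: 888/1885 ≈ 0.47109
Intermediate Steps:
((143 - 1*(-79))*L(2))/(-9425) = ((143 - 1*(-79))*(-5*2²))/(-9425) = ((143 + 79)*(-5*4))*(-1/9425) = (222*(-20))*(-1/9425) = -4440*(-1/9425) = 888/1885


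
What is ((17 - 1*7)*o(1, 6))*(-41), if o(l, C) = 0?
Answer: 0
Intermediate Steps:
((17 - 1*7)*o(1, 6))*(-41) = ((17 - 1*7)*0)*(-41) = ((17 - 7)*0)*(-41) = (10*0)*(-41) = 0*(-41) = 0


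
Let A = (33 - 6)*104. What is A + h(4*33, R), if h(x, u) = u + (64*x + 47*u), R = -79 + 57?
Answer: 10200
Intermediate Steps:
R = -22
A = 2808 (A = 27*104 = 2808)
h(x, u) = 48*u + 64*x (h(x, u) = u + (47*u + 64*x) = 48*u + 64*x)
A + h(4*33, R) = 2808 + (48*(-22) + 64*(4*33)) = 2808 + (-1056 + 64*132) = 2808 + (-1056 + 8448) = 2808 + 7392 = 10200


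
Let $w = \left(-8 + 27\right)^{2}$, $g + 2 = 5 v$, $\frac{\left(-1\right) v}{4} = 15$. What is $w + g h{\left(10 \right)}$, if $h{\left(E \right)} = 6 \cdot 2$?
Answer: $-3263$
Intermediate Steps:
$v = -60$ ($v = \left(-4\right) 15 = -60$)
$h{\left(E \right)} = 12$
$g = -302$ ($g = -2 + 5 \left(-60\right) = -2 - 300 = -302$)
$w = 361$ ($w = 19^{2} = 361$)
$w + g h{\left(10 \right)} = 361 - 3624 = -3263$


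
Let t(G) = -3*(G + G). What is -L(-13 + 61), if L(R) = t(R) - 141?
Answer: 429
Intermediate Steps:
t(G) = -6*G
L(R) = -141 - 6*R (L(R) = -6*R - 141 = -141 - 6*R)
-L(-13 + 61) = -(-141 - 6*(-13 + 61)) = -(-141 - 6*48) = -(-141 - 288) = -1*(-429) = 429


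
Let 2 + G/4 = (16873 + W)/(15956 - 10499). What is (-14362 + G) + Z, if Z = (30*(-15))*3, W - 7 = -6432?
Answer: -85742248/5457 ≈ -15712.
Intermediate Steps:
W = -6425 (W = 7 - 6432 = -6425)
Z = -1350 (Z = -450*3 = -1350)
G = -1864/5457 (G = -8 + 4*((16873 - 6425)/(15956 - 10499)) = -8 + 4*(10448/5457) = -8 + 41792/5457 = -1864/5457 ≈ -0.34158)
(-14362 + G) + Z = (-14362 - 1864/5457) - 1350 = -78375298/5457 - 1350 = -85742248/5457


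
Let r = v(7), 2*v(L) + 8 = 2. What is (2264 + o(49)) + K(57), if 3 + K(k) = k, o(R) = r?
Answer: 2315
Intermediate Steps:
v(L) = -3 (v(L) = -4 + (1/2)*2 = -4 + 1 = -3)
r = -3
o(R) = -3
K(k) = -3 + k
(2264 + o(49)) + K(57) = (2264 - 3) + (-3 + 57) = 2261 + 54 = 2315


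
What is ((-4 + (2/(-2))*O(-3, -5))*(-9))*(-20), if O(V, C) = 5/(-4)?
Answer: -495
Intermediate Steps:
O(V, C) = -5/4 (O(V, C) = 5*(-¼) = -5/4)
((-4 + (2/(-2))*O(-3, -5))*(-9))*(-20) = ((-4 + (2/(-2))*(-5/4))*(-9))*(-20) = ((-4 + (2*(-½))*(-5/4))*(-9))*(-20) = ((-4 - 1*(-5/4))*(-9))*(-20) = ((-4 + 5/4)*(-9))*(-20) = -11/4*(-9)*(-20) = (99/4)*(-20) = -495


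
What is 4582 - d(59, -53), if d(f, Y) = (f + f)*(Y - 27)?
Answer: 14022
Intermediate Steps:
d(f, Y) = 2*f*(-27 + Y) (d(f, Y) = (2*f)*(-27 + Y) = 2*f*(-27 + Y))
4582 - d(59, -53) = 4582 - 2*59*(-27 - 53) = 4582 - 2*59*(-80) = 4582 - 1*(-9440) = 4582 + 9440 = 14022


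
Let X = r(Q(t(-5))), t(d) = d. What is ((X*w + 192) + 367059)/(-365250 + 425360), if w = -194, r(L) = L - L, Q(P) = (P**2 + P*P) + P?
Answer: 367251/60110 ≈ 6.1096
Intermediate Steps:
Q(P) = P + 2*P**2 (Q(P) = (P**2 + P**2) + P = 2*P**2 + P = P + 2*P**2)
r(L) = 0
X = 0
((X*w + 192) + 367059)/(-365250 + 425360) = ((0*(-194) + 192) + 367059)/(-365250 + 425360) = ((0 + 192) + 367059)/60110 = (192 + 367059)*(1/60110) = 367251*(1/60110) = 367251/60110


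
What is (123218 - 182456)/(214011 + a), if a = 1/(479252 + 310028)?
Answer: -46755368640/168914602081 ≈ -0.27680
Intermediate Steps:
a = 1/789280 ≈ 1.2670e-6
(123218 - 182456)/(214011 + a) = (123218 - 182456)/(214011 + 1/789280) = -59238/168914602081/789280 = -59238*789280/168914602081 = -46755368640/168914602081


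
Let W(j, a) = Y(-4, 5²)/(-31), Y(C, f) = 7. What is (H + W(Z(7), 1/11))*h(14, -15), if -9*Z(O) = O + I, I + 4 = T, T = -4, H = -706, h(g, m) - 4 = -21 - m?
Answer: 43786/31 ≈ 1412.5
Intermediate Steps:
h(g, m) = -17 - m (h(g, m) = 4 + (-21 - m) = -17 - m)
I = -8 (I = -4 - 4 = -8)
Z(O) = 8/9 - O/9 (Z(O) = -(O - 8)/9 = -(-8 + O)/9 = 8/9 - O/9)
W(j, a) = -7/31 (W(j, a) = 7/(-31) = 7*(-1/31) = -7/31)
(H + W(Z(7), 1/11))*h(14, -15) = (-706 - 7/31)*(-17 - 1*(-15)) = -21893*(-17 + 15)/31 = -21893/31*(-2) = 43786/31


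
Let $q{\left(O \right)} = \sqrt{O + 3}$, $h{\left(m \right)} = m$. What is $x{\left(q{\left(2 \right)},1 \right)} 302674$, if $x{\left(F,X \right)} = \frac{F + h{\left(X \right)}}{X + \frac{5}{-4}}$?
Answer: $-1210696 - 1210696 \sqrt{5} \approx -3.9179 \cdot 10^{6}$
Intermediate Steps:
$q{\left(O \right)} = \sqrt{3 + O}$
$x{\left(F,X \right)} = \frac{F + X}{- \frac{5}{4} + X}$ ($x{\left(F,X \right)} = \frac{F + X}{X + \frac{5}{-4}} = \frac{F + X}{X + 5 \left(- \frac{1}{4}\right)} = \frac{F + X}{X - \frac{5}{4}} = \frac{F + X}{- \frac{5}{4} + X}$)
$x{\left(q{\left(2 \right)},1 \right)} 302674 = \frac{4 \left(\sqrt{3 + 2} + 1\right)}{-5 + 4 \cdot 1} \cdot 302674 = \frac{4 \left(\sqrt{5} + 1\right)}{-5 + 4} \cdot 302674 = \frac{4 \left(1 + \sqrt{5}\right)}{-1} \cdot 302674 = 4 \left(-1\right) \left(1 + \sqrt{5}\right) 302674 = \left(-4 - 4 \sqrt{5}\right) 302674 = -1210696 - 1210696 \sqrt{5}$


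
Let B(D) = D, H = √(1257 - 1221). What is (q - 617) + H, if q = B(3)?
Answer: -608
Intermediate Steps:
H = 6 (H = √36 = 6)
q = 3
(q - 617) + H = (3 - 617) + 6 = -614 + 6 = -608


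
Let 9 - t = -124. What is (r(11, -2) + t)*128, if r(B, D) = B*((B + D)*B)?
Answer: 156416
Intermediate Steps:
r(B, D) = B²*(B + D) (r(B, D) = B*(B*(B + D)) = B²*(B + D))
t = 133 (t = 9 - 1*(-124) = 9 + 124 = 133)
(r(11, -2) + t)*128 = (11²*(11 - 2) + 133)*128 = (121*9 + 133)*128 = (1089 + 133)*128 = 1222*128 = 156416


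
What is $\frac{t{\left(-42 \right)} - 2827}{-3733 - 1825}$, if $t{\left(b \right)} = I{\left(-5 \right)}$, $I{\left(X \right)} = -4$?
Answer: $\frac{2831}{5558} \approx 0.50936$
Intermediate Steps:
$t{\left(b \right)} = -4$
$\frac{t{\left(-42 \right)} - 2827}{-3733 - 1825} = \frac{-4 - 2827}{-3733 - 1825} = - \frac{2831}{-5558} = \left(-2831\right) \left(- \frac{1}{5558}\right) = \frac{2831}{5558}$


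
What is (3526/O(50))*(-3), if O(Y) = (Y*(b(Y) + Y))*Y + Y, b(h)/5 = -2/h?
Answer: -5289/62275 ≈ -0.084930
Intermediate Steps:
b(h) = -10/h (b(h) = 5*(-2/h) = -10/h)
O(Y) = Y + Y²*(Y - 10/Y) (O(Y) = (Y*(-10/Y + Y))*Y + Y = (Y*(Y - 10/Y))*Y + Y = Y²*(Y - 10/Y) + Y = Y + Y²*(Y - 10/Y))
(3526/O(50))*(-3) = (3526/((50*(-9 + 50²))))*(-3) = (3526/((50*(-9 + 2500))))*(-3) = (3526/((50*2491)))*(-3) = (3526/124550)*(-3) = (3526*(1/124550))*(-3) = (1763/62275)*(-3) = -5289/62275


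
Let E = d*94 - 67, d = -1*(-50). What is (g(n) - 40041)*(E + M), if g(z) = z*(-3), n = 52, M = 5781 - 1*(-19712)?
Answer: -1210974822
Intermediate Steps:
d = 50
M = 25493 (M = 5781 + 19712 = 25493)
E = 4633 (E = 50*94 - 67 = 4700 - 67 = 4633)
g(z) = -3*z
(g(n) - 40041)*(E + M) = (-3*52 - 40041)*(4633 + 25493) = (-156 - 40041)*30126 = -40197*30126 = -1210974822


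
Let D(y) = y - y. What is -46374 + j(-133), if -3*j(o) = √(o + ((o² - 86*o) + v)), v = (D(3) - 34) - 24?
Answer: -46374 - 2*√7234/3 ≈ -46431.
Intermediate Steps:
D(y) = 0
v = -58 (v = (0 - 34) - 24 = -34 - 24 = -58)
j(o) = -√(-58 + o² - 85*o)/3 (j(o) = -√(o + ((o² - 86*o) - 58))/3 = -√(o + (-58 + o² - 86*o))/3 = -√(-58 + o² - 85*o)/3)
-46374 + j(-133) = -46374 - √(-58 + (-133)² - 85*(-133))/3 = -46374 - √(-58 + 17689 + 11305)/3 = -46374 - 2*√7234/3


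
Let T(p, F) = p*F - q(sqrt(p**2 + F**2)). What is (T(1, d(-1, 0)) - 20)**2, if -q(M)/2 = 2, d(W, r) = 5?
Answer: 121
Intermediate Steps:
q(M) = -4 (q(M) = -2*2 = -4)
T(p, F) = 4 + F*p (T(p, F) = p*F - 1*(-4) = F*p + 4 = 4 + F*p)
(T(1, d(-1, 0)) - 20)**2 = ((4 + 5*1) - 20)**2 = ((4 + 5) - 20)**2 = (9 - 20)**2 = (-11)**2 = 121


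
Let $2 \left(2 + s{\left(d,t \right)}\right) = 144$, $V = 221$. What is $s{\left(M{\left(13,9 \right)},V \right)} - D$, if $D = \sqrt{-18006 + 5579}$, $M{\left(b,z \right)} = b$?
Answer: $70 - 17 i \sqrt{43} \approx 70.0 - 111.48 i$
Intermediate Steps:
$s{\left(d,t \right)} = 70$ ($s{\left(d,t \right)} = -2 + \frac{1}{2} \cdot 144 = -2 + 72 = 70$)
$D = 17 i \sqrt{43}$ ($D = \sqrt{-12427} = 17 i \sqrt{43} \approx 111.48 i$)
$s{\left(M{\left(13,9 \right)},V \right)} - D = 70 - 17 i \sqrt{43}$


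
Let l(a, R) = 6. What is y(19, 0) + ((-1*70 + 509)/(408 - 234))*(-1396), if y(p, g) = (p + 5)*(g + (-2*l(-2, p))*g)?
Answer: -306422/87 ≈ -3522.1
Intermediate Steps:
y(p, g) = -11*g*(5 + p) (y(p, g) = (p + 5)*(g + (-2*6)*g) = (5 + p)*(g - 12*g) = (5 + p)*(-11*g) = -11*g*(5 + p))
y(19, 0) + ((-1*70 + 509)/(408 - 234))*(-1396) = -11*0*(5 + 19) + ((-1*70 + 509)/(408 - 234))*(-1396) = -11*0*24 + ((-70 + 509)/174)*(-1396) = 0 + (439*(1/174))*(-1396) = 0 + (439/174)*(-1396) = 0 - 306422/87 = -306422/87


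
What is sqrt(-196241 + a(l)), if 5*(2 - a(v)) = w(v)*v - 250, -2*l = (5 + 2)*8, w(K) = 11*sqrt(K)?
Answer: sqrt(-4904725 + 3080*I*sqrt(7))/5 ≈ 0.36795 + 442.93*I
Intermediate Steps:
l = -28 (l = -(5 + 2)*8/2 = -7*8/2 = -1/2*56 = -28)
a(v) = 52 - 11*v**(3/2)/5 (a(v) = 2 - ((11*sqrt(v))*v - 250)/5 = 2 - (11*v**(3/2) - 250)/5 = 2 - (-250 + 11*v**(3/2))/5 = 2 + (50 - 11*v**(3/2)/5) = 52 - 11*v**(3/2)/5)
sqrt(-196241 + a(l)) = sqrt(-196241 + (52 - (-616)*I*sqrt(7)/5)) = sqrt(-196241 + (52 + 616*I*sqrt(7)/5)) = sqrt(-196189 + 616*I*sqrt(7)/5)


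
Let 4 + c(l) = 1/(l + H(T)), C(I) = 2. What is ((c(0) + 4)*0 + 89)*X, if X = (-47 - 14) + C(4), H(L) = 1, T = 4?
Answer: -5251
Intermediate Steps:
c(l) = -4 + 1/(1 + l) (c(l) = -4 + 1/(l + 1) = -4 + 1/(1 + l))
X = -59 (X = (-47 - 14) + 2 = -61 + 2 = -59)
((c(0) + 4)*0 + 89)*X = (((-3 - 4*0)/(1 + 0) + 4)*0 + 89)*(-59) = (((-3 + 0)/1 + 4)*0 + 89)*(-59) = ((1*(-3) + 4)*0 + 89)*(-59) = ((-3 + 4)*0 + 89)*(-59) = (1*0 + 89)*(-59) = (0 + 89)*(-59) = 89*(-59) = -5251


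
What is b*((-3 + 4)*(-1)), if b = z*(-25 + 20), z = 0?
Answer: 0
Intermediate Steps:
b = 0 (b = 0*(-25 + 20) = 0*(-5) = 0)
b*((-3 + 4)*(-1)) = 0*((-3 + 4)*(-1)) = 0*(1*(-1)) = 0*(-1) = 0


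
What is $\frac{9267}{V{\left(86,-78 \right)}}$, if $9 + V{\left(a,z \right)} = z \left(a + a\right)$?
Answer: $- \frac{3089}{4475} \approx -0.69028$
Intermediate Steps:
$V{\left(a,z \right)} = -9 + 2 a z$ ($V{\left(a,z \right)} = -9 + z \left(a + a\right) = -9 + z 2 a = -9 + 2 a z$)
$\frac{9267}{V{\left(86,-78 \right)}} = \frac{9267}{-9 + 2 \cdot 86 \left(-78\right)} = \frac{9267}{-9 - 13416} = \frac{9267}{-13425} = 9267 \left(- \frac{1}{13425}\right) = - \frac{3089}{4475}$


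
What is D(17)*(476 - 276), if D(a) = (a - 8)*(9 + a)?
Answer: 46800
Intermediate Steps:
D(a) = (-8 + a)*(9 + a)
D(17)*(476 - 276) = (-72 + 17 + 17²)*(476 - 276) = (-72 + 17 + 289)*200 = 234*200 = 46800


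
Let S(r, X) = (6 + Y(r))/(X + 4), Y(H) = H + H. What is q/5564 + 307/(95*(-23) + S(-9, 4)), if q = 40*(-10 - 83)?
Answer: -4920964/6082843 ≈ -0.80899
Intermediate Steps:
Y(H) = 2*H
S(r, X) = (6 + 2*r)/(4 + X) (S(r, X) = (6 + 2*r)/(X + 4) = (6 + 2*r)/(4 + X))
q = -3720 (q = 40*(-93) = -3720)
q/5564 + 307/(95*(-23) + S(-9, 4)) = -3720/5564 + 307/(95*(-23) + 2*(3 - 9)/(4 + 4)) = -3720*1/5564 + 307/(-2185 + 2*(-6)/8) = -930/1391 + 307/(-2185 + 2*(⅛)*(-6)) = -930/1391 + 307/(-2185 - 3/2) = -930/1391 + 307/(-4373/2) = -930/1391 + 307*(-2/4373) = -930/1391 - 614/4373 = -4920964/6082843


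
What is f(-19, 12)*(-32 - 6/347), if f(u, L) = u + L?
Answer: 77770/347 ≈ 224.12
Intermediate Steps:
f(u, L) = L + u
f(-19, 12)*(-32 - 6/347) = (12 - 19)*(-32 - 6/347) = -7*(-32 - 6*1/347) = -7*(-32 - 6/347) = -7*(-11110/347) = 77770/347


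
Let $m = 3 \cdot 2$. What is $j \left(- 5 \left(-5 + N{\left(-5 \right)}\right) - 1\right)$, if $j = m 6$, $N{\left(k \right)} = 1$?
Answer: $684$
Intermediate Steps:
$m = 6$
$j = 36$ ($j = 6 \cdot 6 = 36$)
$j \left(- 5 \left(-5 + N{\left(-5 \right)}\right) - 1\right) = 36 \left(- 5 \left(-5 + 1\right) - 1\right) = 36 \left(\left(-5\right) \left(-4\right) - 1\right) = 36 \left(20 - 1\right) = 36 \cdot 19 = 684$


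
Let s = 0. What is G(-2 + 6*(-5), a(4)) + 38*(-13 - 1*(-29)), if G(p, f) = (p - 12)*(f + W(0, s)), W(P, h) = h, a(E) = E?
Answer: 432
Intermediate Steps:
G(p, f) = f*(-12 + p) (G(p, f) = (p - 12)*(f + 0) = (-12 + p)*f = f*(-12 + p))
G(-2 + 6*(-5), a(4)) + 38*(-13 - 1*(-29)) = 4*(-12 + (-2 + 6*(-5))) + 38*(-13 - 1*(-29)) = 4*(-12 + (-2 - 30)) + 38*(-13 + 29) = 4*(-12 - 32) + 38*16 = 4*(-44) + 608 = -176 + 608 = 432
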